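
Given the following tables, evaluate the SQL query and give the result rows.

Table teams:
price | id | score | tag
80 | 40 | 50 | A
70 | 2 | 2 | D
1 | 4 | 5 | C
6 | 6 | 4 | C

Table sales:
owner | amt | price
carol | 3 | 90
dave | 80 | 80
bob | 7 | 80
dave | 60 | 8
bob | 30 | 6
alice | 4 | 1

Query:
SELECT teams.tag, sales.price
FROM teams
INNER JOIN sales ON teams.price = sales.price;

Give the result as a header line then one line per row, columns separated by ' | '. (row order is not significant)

After JOIN sales (4 rows):
teams.price | teams.id | teams.score | teams.tag | sales.owner | sales.amt | sales.price
80 | 40 | 50 | A | dave | 80 | 80
80 | 40 | 50 | A | bob | 7 | 80
1 | 4 | 5 | C | alice | 4 | 1
6 | 6 | 4 | C | bob | 30 | 6
After SELECT (4 rows):
teams.tag | sales.price
A | 80
A | 80
C | 1
C | 6

== RESULT ==
teams.tag | sales.price
A | 80
A | 80
C | 1
C | 6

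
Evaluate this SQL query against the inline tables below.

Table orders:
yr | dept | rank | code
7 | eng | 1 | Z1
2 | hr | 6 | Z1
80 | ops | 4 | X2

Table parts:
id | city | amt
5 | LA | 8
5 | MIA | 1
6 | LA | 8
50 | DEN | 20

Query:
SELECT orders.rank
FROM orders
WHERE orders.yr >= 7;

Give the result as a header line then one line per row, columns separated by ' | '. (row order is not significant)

== RESULT ==
orders.rank
1
4

Derivation:
After WHERE (2 rows):
orders.yr | orders.dept | orders.rank | orders.code
7 | eng | 1 | Z1
80 | ops | 4 | X2
After SELECT (2 rows):
orders.rank
1
4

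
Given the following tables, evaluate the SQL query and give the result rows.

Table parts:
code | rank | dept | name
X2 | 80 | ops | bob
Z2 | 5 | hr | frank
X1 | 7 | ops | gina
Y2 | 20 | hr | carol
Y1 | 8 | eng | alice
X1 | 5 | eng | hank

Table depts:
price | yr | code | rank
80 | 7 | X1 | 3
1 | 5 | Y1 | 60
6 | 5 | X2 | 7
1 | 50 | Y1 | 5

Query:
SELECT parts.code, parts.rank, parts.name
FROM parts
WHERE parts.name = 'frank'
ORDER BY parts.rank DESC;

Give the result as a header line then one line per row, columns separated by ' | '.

== RESULT ==
parts.code | parts.rank | parts.name
Z2 | 5 | frank

Derivation:
After WHERE (1 rows):
parts.code | parts.rank | parts.dept | parts.name
Z2 | 5 | hr | frank
After SELECT (1 rows):
parts.code | parts.rank | parts.name
Z2 | 5 | frank
After ORDER BY (1 rows):
parts.code | parts.rank | parts.name
Z2 | 5 | frank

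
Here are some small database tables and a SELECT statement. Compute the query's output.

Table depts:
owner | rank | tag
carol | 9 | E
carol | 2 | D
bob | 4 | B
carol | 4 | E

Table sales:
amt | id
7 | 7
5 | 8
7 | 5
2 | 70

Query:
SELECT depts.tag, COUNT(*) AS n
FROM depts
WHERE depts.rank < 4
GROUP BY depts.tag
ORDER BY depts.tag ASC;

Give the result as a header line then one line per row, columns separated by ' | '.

== RESULT ==
depts.tag | n
D | 1

Derivation:
After WHERE (1 rows):
depts.owner | depts.rank | depts.tag
carol | 2 | D
After GROUP BY (1 rows):
depts.tag | n
D | 1
After ORDER BY (1 rows):
depts.tag | n
D | 1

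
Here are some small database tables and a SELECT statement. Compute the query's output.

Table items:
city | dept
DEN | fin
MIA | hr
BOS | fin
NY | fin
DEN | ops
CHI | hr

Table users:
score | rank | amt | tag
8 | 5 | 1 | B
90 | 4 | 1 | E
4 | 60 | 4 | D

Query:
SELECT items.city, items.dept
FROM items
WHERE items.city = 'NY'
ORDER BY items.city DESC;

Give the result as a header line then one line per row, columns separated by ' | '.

After WHERE (1 rows):
items.city | items.dept
NY | fin
After SELECT (1 rows):
items.city | items.dept
NY | fin
After ORDER BY (1 rows):
items.city | items.dept
NY | fin

== RESULT ==
items.city | items.dept
NY | fin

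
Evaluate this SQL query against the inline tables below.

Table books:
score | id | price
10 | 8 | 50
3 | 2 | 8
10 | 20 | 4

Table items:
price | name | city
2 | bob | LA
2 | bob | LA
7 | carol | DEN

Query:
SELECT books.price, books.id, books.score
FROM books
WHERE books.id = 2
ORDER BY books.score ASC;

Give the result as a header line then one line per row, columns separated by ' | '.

After WHERE (1 rows):
books.score | books.id | books.price
3 | 2 | 8
After SELECT (1 rows):
books.price | books.id | books.score
8 | 2 | 3
After ORDER BY (1 rows):
books.price | books.id | books.score
8 | 2 | 3

== RESULT ==
books.price | books.id | books.score
8 | 2 | 3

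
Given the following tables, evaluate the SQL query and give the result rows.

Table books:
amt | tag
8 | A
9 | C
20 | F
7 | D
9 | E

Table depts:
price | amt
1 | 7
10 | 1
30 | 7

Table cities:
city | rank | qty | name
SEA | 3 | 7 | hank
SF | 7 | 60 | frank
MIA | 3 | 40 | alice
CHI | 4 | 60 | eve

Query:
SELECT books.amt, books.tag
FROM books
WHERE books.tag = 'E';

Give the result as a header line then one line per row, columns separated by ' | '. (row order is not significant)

== RESULT ==
books.amt | books.tag
9 | E

Derivation:
After WHERE (1 rows):
books.amt | books.tag
9 | E
After SELECT (1 rows):
books.amt | books.tag
9 | E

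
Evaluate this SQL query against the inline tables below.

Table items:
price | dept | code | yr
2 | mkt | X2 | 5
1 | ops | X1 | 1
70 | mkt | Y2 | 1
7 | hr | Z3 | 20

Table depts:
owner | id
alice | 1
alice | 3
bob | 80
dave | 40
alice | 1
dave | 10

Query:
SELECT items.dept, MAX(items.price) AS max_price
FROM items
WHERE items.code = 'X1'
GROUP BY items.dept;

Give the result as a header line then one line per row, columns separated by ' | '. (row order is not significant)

After WHERE (1 rows):
items.price | items.dept | items.code | items.yr
1 | ops | X1 | 1
After GROUP BY (1 rows):
items.dept | max_price
ops | 1

== RESULT ==
items.dept | max_price
ops | 1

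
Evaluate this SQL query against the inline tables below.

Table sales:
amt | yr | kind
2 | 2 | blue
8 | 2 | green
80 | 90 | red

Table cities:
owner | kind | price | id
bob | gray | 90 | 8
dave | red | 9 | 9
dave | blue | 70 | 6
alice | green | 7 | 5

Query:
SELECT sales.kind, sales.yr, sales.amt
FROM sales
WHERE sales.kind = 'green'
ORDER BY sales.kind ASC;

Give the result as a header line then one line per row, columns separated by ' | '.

After WHERE (1 rows):
sales.amt | sales.yr | sales.kind
8 | 2 | green
After SELECT (1 rows):
sales.kind | sales.yr | sales.amt
green | 2 | 8
After ORDER BY (1 rows):
sales.kind | sales.yr | sales.amt
green | 2 | 8

== RESULT ==
sales.kind | sales.yr | sales.amt
green | 2 | 8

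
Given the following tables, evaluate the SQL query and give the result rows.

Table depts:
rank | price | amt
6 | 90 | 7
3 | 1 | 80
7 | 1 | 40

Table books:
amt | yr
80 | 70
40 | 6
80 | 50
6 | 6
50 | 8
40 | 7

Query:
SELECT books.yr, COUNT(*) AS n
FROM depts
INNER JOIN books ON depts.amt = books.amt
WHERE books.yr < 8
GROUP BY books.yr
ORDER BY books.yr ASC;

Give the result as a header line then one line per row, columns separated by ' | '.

After JOIN books (4 rows):
depts.rank | depts.price | depts.amt | books.amt | books.yr
3 | 1 | 80 | 80 | 70
3 | 1 | 80 | 80 | 50
7 | 1 | 40 | 40 | 6
7 | 1 | 40 | 40 | 7
After WHERE (2 rows):
depts.rank | depts.price | depts.amt | books.amt | books.yr
7 | 1 | 40 | 40 | 6
7 | 1 | 40 | 40 | 7
After GROUP BY (2 rows):
books.yr | n
6 | 1
7 | 1
After ORDER BY (2 rows):
books.yr | n
6 | 1
7 | 1

== RESULT ==
books.yr | n
6 | 1
7 | 1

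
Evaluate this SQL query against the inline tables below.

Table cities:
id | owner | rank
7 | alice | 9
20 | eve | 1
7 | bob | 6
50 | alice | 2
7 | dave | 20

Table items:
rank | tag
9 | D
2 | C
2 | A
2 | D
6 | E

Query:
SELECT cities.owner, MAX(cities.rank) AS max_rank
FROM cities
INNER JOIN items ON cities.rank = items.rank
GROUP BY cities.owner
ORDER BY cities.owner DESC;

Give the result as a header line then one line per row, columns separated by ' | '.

After JOIN items (5 rows):
cities.id | cities.owner | cities.rank | items.rank | items.tag
7 | alice | 9 | 9 | D
7 | bob | 6 | 6 | E
50 | alice | 2 | 2 | C
50 | alice | 2 | 2 | A
50 | alice | 2 | 2 | D
After GROUP BY (2 rows):
cities.owner | max_rank
alice | 9
bob | 6
After ORDER BY (2 rows):
cities.owner | max_rank
bob | 6
alice | 9

== RESULT ==
cities.owner | max_rank
bob | 6
alice | 9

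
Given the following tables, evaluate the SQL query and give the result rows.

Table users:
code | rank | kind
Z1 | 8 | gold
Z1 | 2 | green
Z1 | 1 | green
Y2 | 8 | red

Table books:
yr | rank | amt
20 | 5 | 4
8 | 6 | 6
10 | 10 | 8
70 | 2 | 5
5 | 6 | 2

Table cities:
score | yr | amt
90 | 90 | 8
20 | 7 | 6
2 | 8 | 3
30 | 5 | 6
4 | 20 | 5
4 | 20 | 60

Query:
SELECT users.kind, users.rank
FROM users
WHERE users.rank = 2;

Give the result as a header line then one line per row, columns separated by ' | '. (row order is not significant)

== RESULT ==
users.kind | users.rank
green | 2

Derivation:
After WHERE (1 rows):
users.code | users.rank | users.kind
Z1 | 2 | green
After SELECT (1 rows):
users.kind | users.rank
green | 2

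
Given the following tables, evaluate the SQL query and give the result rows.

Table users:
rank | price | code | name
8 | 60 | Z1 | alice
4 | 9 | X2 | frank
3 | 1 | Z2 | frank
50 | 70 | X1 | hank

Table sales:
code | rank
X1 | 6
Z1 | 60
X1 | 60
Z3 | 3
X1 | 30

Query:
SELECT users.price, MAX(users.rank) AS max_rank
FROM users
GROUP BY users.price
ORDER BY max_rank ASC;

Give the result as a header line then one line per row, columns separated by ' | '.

After GROUP BY (4 rows):
users.price | max_rank
60 | 8
9 | 4
1 | 3
70 | 50
After ORDER BY (4 rows):
users.price | max_rank
1 | 3
9 | 4
60 | 8
70 | 50

== RESULT ==
users.price | max_rank
1 | 3
9 | 4
60 | 8
70 | 50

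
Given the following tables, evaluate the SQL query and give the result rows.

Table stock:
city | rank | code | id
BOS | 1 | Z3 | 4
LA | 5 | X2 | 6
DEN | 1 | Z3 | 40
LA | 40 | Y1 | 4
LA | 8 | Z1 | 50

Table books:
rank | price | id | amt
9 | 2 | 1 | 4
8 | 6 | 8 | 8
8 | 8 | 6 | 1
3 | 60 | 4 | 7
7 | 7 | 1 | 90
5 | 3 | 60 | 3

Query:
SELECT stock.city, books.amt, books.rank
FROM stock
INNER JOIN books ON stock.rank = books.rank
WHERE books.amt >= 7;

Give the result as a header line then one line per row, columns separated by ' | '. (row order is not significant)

== RESULT ==
stock.city | books.amt | books.rank
LA | 8 | 8

Derivation:
After JOIN books (3 rows):
stock.city | stock.rank | stock.code | stock.id | books.rank | books.price | books.id | books.amt
LA | 5 | X2 | 6 | 5 | 3 | 60 | 3
LA | 8 | Z1 | 50 | 8 | 6 | 8 | 8
LA | 8 | Z1 | 50 | 8 | 8 | 6 | 1
After WHERE (1 rows):
stock.city | stock.rank | stock.code | stock.id | books.rank | books.price | books.id | books.amt
LA | 8 | Z1 | 50 | 8 | 6 | 8 | 8
After SELECT (1 rows):
stock.city | books.amt | books.rank
LA | 8 | 8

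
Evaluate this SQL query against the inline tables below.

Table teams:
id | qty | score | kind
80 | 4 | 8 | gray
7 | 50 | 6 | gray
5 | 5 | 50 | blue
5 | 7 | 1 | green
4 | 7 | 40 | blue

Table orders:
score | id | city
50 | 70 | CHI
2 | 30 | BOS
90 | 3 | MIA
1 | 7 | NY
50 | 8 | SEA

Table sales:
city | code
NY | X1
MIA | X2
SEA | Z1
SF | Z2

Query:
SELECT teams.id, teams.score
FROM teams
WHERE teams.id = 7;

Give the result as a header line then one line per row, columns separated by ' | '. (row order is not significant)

After WHERE (1 rows):
teams.id | teams.qty | teams.score | teams.kind
7 | 50 | 6 | gray
After SELECT (1 rows):
teams.id | teams.score
7 | 6

== RESULT ==
teams.id | teams.score
7 | 6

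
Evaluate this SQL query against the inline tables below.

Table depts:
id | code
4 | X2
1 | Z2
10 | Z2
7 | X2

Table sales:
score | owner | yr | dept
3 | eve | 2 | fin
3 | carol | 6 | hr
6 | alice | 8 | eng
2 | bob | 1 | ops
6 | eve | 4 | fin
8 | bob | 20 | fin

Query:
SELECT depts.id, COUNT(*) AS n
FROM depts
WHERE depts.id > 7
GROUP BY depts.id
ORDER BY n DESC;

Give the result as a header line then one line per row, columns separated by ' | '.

== RESULT ==
depts.id | n
10 | 1

Derivation:
After WHERE (1 rows):
depts.id | depts.code
10 | Z2
After GROUP BY (1 rows):
depts.id | n
10 | 1
After ORDER BY (1 rows):
depts.id | n
10 | 1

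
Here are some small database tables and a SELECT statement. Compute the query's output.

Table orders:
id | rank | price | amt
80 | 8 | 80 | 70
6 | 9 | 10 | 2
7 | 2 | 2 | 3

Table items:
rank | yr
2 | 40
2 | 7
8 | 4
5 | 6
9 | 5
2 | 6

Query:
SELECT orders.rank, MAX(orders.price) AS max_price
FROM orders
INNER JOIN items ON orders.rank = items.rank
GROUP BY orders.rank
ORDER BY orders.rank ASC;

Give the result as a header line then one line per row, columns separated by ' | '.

After JOIN items (5 rows):
orders.id | orders.rank | orders.price | orders.amt | items.rank | items.yr
80 | 8 | 80 | 70 | 8 | 4
6 | 9 | 10 | 2 | 9 | 5
7 | 2 | 2 | 3 | 2 | 40
7 | 2 | 2 | 3 | 2 | 7
7 | 2 | 2 | 3 | 2 | 6
After GROUP BY (3 rows):
orders.rank | max_price
8 | 80
9 | 10
2 | 2
After ORDER BY (3 rows):
orders.rank | max_price
2 | 2
8 | 80
9 | 10

== RESULT ==
orders.rank | max_price
2 | 2
8 | 80
9 | 10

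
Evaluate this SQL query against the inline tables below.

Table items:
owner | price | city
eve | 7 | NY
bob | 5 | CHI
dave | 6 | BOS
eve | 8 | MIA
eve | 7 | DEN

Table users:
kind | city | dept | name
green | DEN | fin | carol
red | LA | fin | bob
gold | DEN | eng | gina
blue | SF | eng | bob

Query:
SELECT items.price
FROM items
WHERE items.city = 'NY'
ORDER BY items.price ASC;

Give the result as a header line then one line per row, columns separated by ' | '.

After WHERE (1 rows):
items.owner | items.price | items.city
eve | 7 | NY
After SELECT (1 rows):
items.price
7
After ORDER BY (1 rows):
items.price
7

== RESULT ==
items.price
7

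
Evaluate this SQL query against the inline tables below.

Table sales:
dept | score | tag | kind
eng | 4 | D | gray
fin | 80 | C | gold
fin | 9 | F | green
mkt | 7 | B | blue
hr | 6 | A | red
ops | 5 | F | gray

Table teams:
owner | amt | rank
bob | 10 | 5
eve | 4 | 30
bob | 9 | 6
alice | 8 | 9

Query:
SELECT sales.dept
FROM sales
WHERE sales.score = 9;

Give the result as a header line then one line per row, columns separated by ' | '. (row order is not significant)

== RESULT ==
sales.dept
fin

Derivation:
After WHERE (1 rows):
sales.dept | sales.score | sales.tag | sales.kind
fin | 9 | F | green
After SELECT (1 rows):
sales.dept
fin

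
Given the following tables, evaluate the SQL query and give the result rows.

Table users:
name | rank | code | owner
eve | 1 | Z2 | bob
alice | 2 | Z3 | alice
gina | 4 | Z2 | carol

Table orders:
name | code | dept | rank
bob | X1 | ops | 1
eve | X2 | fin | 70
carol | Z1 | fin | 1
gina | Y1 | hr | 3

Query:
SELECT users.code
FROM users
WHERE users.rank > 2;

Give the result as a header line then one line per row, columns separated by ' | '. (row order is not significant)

After WHERE (1 rows):
users.name | users.rank | users.code | users.owner
gina | 4 | Z2 | carol
After SELECT (1 rows):
users.code
Z2

== RESULT ==
users.code
Z2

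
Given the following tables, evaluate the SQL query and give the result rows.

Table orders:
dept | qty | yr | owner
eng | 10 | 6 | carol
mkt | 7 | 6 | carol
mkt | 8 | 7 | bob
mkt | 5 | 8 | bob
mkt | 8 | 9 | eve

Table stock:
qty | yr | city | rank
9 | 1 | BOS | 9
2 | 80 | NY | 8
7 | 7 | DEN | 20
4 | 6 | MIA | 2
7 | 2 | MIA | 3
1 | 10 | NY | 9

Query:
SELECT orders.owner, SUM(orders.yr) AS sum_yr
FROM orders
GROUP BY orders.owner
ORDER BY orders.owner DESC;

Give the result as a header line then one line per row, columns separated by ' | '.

After GROUP BY (3 rows):
orders.owner | sum_yr
carol | 12
bob | 15
eve | 9
After ORDER BY (3 rows):
orders.owner | sum_yr
eve | 9
carol | 12
bob | 15

== RESULT ==
orders.owner | sum_yr
eve | 9
carol | 12
bob | 15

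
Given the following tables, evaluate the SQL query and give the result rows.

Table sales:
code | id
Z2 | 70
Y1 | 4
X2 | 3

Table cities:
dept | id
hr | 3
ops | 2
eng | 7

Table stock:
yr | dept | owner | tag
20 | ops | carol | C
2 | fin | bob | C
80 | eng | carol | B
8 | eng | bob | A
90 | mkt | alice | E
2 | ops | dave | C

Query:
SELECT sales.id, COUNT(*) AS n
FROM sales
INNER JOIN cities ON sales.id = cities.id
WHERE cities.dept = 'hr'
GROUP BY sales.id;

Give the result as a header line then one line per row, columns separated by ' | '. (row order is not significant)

After JOIN cities (1 rows):
sales.code | sales.id | cities.dept | cities.id
X2 | 3 | hr | 3
After WHERE (1 rows):
sales.code | sales.id | cities.dept | cities.id
X2 | 3 | hr | 3
After GROUP BY (1 rows):
sales.id | n
3 | 1

== RESULT ==
sales.id | n
3 | 1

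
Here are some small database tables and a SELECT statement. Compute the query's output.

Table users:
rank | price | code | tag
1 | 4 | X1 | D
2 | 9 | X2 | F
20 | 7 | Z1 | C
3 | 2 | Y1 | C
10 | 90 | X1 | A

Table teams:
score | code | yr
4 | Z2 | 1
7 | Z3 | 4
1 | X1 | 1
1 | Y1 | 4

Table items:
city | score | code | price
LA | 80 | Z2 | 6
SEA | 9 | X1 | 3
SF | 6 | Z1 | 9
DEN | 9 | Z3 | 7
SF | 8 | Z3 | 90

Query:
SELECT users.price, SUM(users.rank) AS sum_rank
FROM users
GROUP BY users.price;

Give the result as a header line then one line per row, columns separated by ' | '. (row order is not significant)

== RESULT ==
users.price | sum_rank
4 | 1
9 | 2
7 | 20
2 | 3
90 | 10

Derivation:
After GROUP BY (5 rows):
users.price | sum_rank
4 | 1
9 | 2
7 | 20
2 | 3
90 | 10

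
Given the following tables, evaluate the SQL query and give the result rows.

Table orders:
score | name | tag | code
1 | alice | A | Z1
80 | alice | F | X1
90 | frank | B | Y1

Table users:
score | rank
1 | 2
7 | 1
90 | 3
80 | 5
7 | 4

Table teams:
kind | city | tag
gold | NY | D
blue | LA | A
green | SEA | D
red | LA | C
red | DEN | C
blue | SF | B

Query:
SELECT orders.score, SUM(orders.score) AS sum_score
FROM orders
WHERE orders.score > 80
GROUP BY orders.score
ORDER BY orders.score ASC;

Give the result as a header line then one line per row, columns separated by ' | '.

After WHERE (1 rows):
orders.score | orders.name | orders.tag | orders.code
90 | frank | B | Y1
After GROUP BY (1 rows):
orders.score | sum_score
90 | 90
After ORDER BY (1 rows):
orders.score | sum_score
90 | 90

== RESULT ==
orders.score | sum_score
90 | 90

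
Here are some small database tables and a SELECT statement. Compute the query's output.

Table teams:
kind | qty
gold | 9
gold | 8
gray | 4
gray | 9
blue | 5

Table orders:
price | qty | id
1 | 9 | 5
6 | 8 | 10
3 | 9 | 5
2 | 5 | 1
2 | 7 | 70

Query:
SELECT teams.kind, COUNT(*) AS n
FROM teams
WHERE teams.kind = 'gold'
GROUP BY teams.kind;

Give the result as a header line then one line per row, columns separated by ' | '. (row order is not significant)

After WHERE (2 rows):
teams.kind | teams.qty
gold | 9
gold | 8
After GROUP BY (1 rows):
teams.kind | n
gold | 2

== RESULT ==
teams.kind | n
gold | 2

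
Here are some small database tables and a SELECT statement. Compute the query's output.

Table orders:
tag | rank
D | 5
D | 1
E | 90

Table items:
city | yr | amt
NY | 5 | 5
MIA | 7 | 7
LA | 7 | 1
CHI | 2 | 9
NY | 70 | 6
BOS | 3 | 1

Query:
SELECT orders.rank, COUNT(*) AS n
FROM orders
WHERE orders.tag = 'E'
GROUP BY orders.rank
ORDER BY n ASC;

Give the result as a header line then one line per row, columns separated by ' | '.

== RESULT ==
orders.rank | n
90 | 1

Derivation:
After WHERE (1 rows):
orders.tag | orders.rank
E | 90
After GROUP BY (1 rows):
orders.rank | n
90 | 1
After ORDER BY (1 rows):
orders.rank | n
90 | 1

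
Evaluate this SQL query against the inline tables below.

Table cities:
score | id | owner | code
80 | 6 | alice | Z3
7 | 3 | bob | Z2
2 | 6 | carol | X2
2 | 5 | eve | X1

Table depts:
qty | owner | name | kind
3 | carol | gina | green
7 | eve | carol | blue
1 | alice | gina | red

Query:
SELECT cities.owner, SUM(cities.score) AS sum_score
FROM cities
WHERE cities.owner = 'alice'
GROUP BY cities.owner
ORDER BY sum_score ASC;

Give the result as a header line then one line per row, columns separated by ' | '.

== RESULT ==
cities.owner | sum_score
alice | 80

Derivation:
After WHERE (1 rows):
cities.score | cities.id | cities.owner | cities.code
80 | 6 | alice | Z3
After GROUP BY (1 rows):
cities.owner | sum_score
alice | 80
After ORDER BY (1 rows):
cities.owner | sum_score
alice | 80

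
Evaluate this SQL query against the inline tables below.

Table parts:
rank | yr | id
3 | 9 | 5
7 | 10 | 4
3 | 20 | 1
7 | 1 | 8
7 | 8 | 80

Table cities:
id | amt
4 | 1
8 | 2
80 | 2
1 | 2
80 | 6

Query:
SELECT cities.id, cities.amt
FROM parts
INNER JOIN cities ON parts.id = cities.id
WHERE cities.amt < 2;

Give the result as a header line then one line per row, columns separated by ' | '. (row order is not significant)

== RESULT ==
cities.id | cities.amt
4 | 1

Derivation:
After JOIN cities (5 rows):
parts.rank | parts.yr | parts.id | cities.id | cities.amt
7 | 10 | 4 | 4 | 1
3 | 20 | 1 | 1 | 2
7 | 1 | 8 | 8 | 2
7 | 8 | 80 | 80 | 2
7 | 8 | 80 | 80 | 6
After WHERE (1 rows):
parts.rank | parts.yr | parts.id | cities.id | cities.amt
7 | 10 | 4 | 4 | 1
After SELECT (1 rows):
cities.id | cities.amt
4 | 1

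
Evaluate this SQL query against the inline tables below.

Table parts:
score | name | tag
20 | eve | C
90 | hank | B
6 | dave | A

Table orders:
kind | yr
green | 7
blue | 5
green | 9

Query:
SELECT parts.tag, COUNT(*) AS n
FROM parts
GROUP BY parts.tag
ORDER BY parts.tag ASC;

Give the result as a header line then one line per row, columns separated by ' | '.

== RESULT ==
parts.tag | n
A | 1
B | 1
C | 1

Derivation:
After GROUP BY (3 rows):
parts.tag | n
C | 1
B | 1
A | 1
After ORDER BY (3 rows):
parts.tag | n
A | 1
B | 1
C | 1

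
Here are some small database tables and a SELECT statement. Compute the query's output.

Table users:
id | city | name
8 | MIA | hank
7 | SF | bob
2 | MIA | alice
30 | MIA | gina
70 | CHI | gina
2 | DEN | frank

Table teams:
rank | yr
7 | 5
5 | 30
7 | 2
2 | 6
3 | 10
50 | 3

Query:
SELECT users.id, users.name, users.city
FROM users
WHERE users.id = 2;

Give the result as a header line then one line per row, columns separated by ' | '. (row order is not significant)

== RESULT ==
users.id | users.name | users.city
2 | alice | MIA
2 | frank | DEN

Derivation:
After WHERE (2 rows):
users.id | users.city | users.name
2 | MIA | alice
2 | DEN | frank
After SELECT (2 rows):
users.id | users.name | users.city
2 | alice | MIA
2 | frank | DEN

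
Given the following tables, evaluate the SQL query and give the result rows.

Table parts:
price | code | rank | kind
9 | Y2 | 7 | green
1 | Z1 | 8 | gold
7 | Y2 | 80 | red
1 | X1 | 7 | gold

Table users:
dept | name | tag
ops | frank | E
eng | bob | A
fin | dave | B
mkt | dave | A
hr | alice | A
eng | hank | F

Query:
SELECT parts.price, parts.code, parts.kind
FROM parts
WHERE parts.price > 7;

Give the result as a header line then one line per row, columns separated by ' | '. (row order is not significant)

== RESULT ==
parts.price | parts.code | parts.kind
9 | Y2 | green

Derivation:
After WHERE (1 rows):
parts.price | parts.code | parts.rank | parts.kind
9 | Y2 | 7 | green
After SELECT (1 rows):
parts.price | parts.code | parts.kind
9 | Y2 | green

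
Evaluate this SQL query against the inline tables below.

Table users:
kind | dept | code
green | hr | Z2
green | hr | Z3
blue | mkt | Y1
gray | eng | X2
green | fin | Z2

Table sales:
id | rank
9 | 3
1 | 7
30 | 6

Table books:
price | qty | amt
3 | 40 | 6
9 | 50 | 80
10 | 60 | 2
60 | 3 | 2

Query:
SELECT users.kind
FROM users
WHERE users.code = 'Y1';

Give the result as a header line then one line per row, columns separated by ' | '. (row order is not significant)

After WHERE (1 rows):
users.kind | users.dept | users.code
blue | mkt | Y1
After SELECT (1 rows):
users.kind
blue

== RESULT ==
users.kind
blue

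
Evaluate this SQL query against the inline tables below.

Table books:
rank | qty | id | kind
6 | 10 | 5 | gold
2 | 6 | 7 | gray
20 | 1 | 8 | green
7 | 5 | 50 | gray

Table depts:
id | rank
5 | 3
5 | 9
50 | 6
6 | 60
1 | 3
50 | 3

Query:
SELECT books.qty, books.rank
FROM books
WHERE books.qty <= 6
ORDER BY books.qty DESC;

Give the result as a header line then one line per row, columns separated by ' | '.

== RESULT ==
books.qty | books.rank
6 | 2
5 | 7
1 | 20

Derivation:
After WHERE (3 rows):
books.rank | books.qty | books.id | books.kind
2 | 6 | 7 | gray
20 | 1 | 8 | green
7 | 5 | 50 | gray
After SELECT (3 rows):
books.qty | books.rank
6 | 2
1 | 20
5 | 7
After ORDER BY (3 rows):
books.qty | books.rank
6 | 2
5 | 7
1 | 20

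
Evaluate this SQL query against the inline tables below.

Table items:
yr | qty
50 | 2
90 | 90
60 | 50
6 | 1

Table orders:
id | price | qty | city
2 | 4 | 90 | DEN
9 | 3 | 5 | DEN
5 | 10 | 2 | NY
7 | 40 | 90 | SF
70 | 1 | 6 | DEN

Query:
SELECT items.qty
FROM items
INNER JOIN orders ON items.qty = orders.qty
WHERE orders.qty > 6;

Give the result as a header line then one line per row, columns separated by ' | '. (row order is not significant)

After JOIN orders (3 rows):
items.yr | items.qty | orders.id | orders.price | orders.qty | orders.city
50 | 2 | 5 | 10 | 2 | NY
90 | 90 | 2 | 4 | 90 | DEN
90 | 90 | 7 | 40 | 90 | SF
After WHERE (2 rows):
items.yr | items.qty | orders.id | orders.price | orders.qty | orders.city
90 | 90 | 2 | 4 | 90 | DEN
90 | 90 | 7 | 40 | 90 | SF
After SELECT (2 rows):
items.qty
90
90

== RESULT ==
items.qty
90
90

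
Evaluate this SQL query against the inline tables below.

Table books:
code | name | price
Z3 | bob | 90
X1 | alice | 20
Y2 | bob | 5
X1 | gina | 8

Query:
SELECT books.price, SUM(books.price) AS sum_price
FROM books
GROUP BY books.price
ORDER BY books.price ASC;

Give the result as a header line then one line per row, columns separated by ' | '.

After GROUP BY (4 rows):
books.price | sum_price
90 | 90
20 | 20
5 | 5
8 | 8
After ORDER BY (4 rows):
books.price | sum_price
5 | 5
8 | 8
20 | 20
90 | 90

== RESULT ==
books.price | sum_price
5 | 5
8 | 8
20 | 20
90 | 90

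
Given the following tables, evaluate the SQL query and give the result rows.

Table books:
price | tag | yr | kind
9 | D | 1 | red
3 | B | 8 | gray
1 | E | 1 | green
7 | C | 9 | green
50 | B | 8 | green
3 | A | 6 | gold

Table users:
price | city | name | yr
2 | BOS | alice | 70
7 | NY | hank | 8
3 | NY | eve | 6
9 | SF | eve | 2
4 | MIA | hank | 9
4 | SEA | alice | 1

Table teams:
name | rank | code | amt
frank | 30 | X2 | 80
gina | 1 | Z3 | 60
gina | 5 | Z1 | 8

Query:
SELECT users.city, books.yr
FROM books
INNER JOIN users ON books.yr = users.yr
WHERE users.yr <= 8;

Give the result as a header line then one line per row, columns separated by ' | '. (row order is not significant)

After JOIN users (6 rows):
books.price | books.tag | books.yr | books.kind | users.price | users.city | users.name | users.yr
9 | D | 1 | red | 4 | SEA | alice | 1
3 | B | 8 | gray | 7 | NY | hank | 8
1 | E | 1 | green | 4 | SEA | alice | 1
7 | C | 9 | green | 4 | MIA | hank | 9
50 | B | 8 | green | 7 | NY | hank | 8
3 | A | 6 | gold | 3 | NY | eve | 6
After WHERE (5 rows):
books.price | books.tag | books.yr | books.kind | users.price | users.city | users.name | users.yr
9 | D | 1 | red | 4 | SEA | alice | 1
3 | B | 8 | gray | 7 | NY | hank | 8
1 | E | 1 | green | 4 | SEA | alice | 1
50 | B | 8 | green | 7 | NY | hank | 8
3 | A | 6 | gold | 3 | NY | eve | 6
After SELECT (5 rows):
users.city | books.yr
SEA | 1
NY | 8
SEA | 1
NY | 8
NY | 6

== RESULT ==
users.city | books.yr
SEA | 1
NY | 8
SEA | 1
NY | 8
NY | 6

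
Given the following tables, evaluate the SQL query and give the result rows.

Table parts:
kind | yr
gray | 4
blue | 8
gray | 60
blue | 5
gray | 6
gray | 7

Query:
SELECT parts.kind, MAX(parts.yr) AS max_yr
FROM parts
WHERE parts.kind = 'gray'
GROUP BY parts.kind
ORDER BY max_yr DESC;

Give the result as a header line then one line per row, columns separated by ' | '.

After WHERE (4 rows):
parts.kind | parts.yr
gray | 4
gray | 60
gray | 6
gray | 7
After GROUP BY (1 rows):
parts.kind | max_yr
gray | 60
After ORDER BY (1 rows):
parts.kind | max_yr
gray | 60

== RESULT ==
parts.kind | max_yr
gray | 60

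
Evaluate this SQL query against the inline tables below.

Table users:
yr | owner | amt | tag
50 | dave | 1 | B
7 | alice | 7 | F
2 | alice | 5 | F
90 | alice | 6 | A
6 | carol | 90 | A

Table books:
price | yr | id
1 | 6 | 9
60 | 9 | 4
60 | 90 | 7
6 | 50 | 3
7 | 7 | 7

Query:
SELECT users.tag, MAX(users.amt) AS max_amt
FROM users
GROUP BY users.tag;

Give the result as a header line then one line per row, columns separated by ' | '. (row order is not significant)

After GROUP BY (3 rows):
users.tag | max_amt
B | 1
F | 7
A | 90

== RESULT ==
users.tag | max_amt
B | 1
F | 7
A | 90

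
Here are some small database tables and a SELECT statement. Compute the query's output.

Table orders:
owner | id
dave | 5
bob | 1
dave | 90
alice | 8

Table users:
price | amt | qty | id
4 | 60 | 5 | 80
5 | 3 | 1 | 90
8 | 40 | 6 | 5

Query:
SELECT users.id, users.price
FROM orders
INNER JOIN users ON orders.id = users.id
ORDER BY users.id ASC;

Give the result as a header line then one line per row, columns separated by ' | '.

== RESULT ==
users.id | users.price
5 | 8
90 | 5

Derivation:
After JOIN users (2 rows):
orders.owner | orders.id | users.price | users.amt | users.qty | users.id
dave | 5 | 8 | 40 | 6 | 5
dave | 90 | 5 | 3 | 1 | 90
After SELECT (2 rows):
users.id | users.price
5 | 8
90 | 5
After ORDER BY (2 rows):
users.id | users.price
5 | 8
90 | 5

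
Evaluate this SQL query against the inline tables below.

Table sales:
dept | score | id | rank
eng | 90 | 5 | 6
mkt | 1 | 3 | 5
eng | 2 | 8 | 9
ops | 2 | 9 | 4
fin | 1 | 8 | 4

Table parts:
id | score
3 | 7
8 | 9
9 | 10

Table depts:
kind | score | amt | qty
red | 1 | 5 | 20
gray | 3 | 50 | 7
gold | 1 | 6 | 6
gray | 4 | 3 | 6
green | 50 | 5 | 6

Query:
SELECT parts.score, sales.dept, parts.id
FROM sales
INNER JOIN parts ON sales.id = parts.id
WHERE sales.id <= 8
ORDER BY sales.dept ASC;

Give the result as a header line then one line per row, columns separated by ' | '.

== RESULT ==
parts.score | sales.dept | parts.id
9 | eng | 8
9 | fin | 8
7 | mkt | 3

Derivation:
After JOIN parts (4 rows):
sales.dept | sales.score | sales.id | sales.rank | parts.id | parts.score
mkt | 1 | 3 | 5 | 3 | 7
eng | 2 | 8 | 9 | 8 | 9
ops | 2 | 9 | 4 | 9 | 10
fin | 1 | 8 | 4 | 8 | 9
After WHERE (3 rows):
sales.dept | sales.score | sales.id | sales.rank | parts.id | parts.score
mkt | 1 | 3 | 5 | 3 | 7
eng | 2 | 8 | 9 | 8 | 9
fin | 1 | 8 | 4 | 8 | 9
After SELECT (3 rows):
parts.score | sales.dept | parts.id
7 | mkt | 3
9 | eng | 8
9 | fin | 8
After ORDER BY (3 rows):
parts.score | sales.dept | parts.id
9 | eng | 8
9 | fin | 8
7 | mkt | 3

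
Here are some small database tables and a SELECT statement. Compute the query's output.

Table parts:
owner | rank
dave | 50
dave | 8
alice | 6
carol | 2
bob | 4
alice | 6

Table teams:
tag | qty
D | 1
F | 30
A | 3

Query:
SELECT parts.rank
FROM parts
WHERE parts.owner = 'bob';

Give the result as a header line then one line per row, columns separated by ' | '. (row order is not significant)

After WHERE (1 rows):
parts.owner | parts.rank
bob | 4
After SELECT (1 rows):
parts.rank
4

== RESULT ==
parts.rank
4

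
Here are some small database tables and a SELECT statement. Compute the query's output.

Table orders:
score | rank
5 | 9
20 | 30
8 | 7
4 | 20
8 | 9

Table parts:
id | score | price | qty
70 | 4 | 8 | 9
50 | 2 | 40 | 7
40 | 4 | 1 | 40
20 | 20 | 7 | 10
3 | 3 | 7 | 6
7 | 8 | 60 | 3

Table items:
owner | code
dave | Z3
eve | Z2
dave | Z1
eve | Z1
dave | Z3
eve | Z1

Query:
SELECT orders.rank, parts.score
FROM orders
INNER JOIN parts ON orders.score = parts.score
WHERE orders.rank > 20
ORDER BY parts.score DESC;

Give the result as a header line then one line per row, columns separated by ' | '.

After JOIN parts (5 rows):
orders.score | orders.rank | parts.id | parts.score | parts.price | parts.qty
20 | 30 | 20 | 20 | 7 | 10
8 | 7 | 7 | 8 | 60 | 3
4 | 20 | 70 | 4 | 8 | 9
4 | 20 | 40 | 4 | 1 | 40
8 | 9 | 7 | 8 | 60 | 3
After WHERE (1 rows):
orders.score | orders.rank | parts.id | parts.score | parts.price | parts.qty
20 | 30 | 20 | 20 | 7 | 10
After SELECT (1 rows):
orders.rank | parts.score
30 | 20
After ORDER BY (1 rows):
orders.rank | parts.score
30 | 20

== RESULT ==
orders.rank | parts.score
30 | 20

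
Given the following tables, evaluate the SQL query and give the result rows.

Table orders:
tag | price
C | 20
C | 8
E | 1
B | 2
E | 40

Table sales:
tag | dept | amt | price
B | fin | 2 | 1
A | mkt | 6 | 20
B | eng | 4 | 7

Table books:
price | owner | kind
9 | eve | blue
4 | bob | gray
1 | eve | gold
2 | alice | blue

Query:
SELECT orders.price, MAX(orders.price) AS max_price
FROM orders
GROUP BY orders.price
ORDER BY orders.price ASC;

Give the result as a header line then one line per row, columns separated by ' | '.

== RESULT ==
orders.price | max_price
1 | 1
2 | 2
8 | 8
20 | 20
40 | 40

Derivation:
After GROUP BY (5 rows):
orders.price | max_price
20 | 20
8 | 8
1 | 1
2 | 2
40 | 40
After ORDER BY (5 rows):
orders.price | max_price
1 | 1
2 | 2
8 | 8
20 | 20
40 | 40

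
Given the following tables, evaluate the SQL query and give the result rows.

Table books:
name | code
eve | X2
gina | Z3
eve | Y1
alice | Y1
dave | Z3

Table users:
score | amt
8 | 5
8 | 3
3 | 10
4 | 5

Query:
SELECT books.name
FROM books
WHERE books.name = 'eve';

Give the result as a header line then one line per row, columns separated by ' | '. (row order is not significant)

After WHERE (2 rows):
books.name | books.code
eve | X2
eve | Y1
After SELECT (2 rows):
books.name
eve
eve

== RESULT ==
books.name
eve
eve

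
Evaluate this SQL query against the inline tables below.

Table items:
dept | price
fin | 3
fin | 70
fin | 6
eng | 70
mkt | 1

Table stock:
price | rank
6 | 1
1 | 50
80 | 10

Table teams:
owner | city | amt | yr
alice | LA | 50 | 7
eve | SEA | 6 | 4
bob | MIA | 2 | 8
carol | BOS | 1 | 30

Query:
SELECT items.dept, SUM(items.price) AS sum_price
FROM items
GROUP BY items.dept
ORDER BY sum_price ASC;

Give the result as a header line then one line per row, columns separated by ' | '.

After GROUP BY (3 rows):
items.dept | sum_price
fin | 79
eng | 70
mkt | 1
After ORDER BY (3 rows):
items.dept | sum_price
mkt | 1
eng | 70
fin | 79

== RESULT ==
items.dept | sum_price
mkt | 1
eng | 70
fin | 79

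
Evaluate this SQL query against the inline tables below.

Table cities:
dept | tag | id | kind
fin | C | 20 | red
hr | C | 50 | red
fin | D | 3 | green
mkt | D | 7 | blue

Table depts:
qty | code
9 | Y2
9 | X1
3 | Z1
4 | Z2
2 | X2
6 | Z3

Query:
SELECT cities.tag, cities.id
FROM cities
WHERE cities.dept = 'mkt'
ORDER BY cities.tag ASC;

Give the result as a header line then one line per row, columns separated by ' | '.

== RESULT ==
cities.tag | cities.id
D | 7

Derivation:
After WHERE (1 rows):
cities.dept | cities.tag | cities.id | cities.kind
mkt | D | 7 | blue
After SELECT (1 rows):
cities.tag | cities.id
D | 7
After ORDER BY (1 rows):
cities.tag | cities.id
D | 7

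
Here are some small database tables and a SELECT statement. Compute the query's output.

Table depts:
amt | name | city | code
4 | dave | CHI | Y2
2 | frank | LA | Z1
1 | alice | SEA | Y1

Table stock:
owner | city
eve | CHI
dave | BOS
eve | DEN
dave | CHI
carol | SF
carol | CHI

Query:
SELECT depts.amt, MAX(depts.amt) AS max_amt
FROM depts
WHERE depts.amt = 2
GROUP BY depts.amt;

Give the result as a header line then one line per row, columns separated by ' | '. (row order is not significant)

After WHERE (1 rows):
depts.amt | depts.name | depts.city | depts.code
2 | frank | LA | Z1
After GROUP BY (1 rows):
depts.amt | max_amt
2 | 2

== RESULT ==
depts.amt | max_amt
2 | 2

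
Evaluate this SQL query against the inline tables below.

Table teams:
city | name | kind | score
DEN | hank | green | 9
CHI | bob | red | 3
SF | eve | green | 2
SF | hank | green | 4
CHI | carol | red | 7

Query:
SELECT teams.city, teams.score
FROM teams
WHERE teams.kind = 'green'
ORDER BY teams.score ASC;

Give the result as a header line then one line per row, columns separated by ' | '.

After WHERE (3 rows):
teams.city | teams.name | teams.kind | teams.score
DEN | hank | green | 9
SF | eve | green | 2
SF | hank | green | 4
After SELECT (3 rows):
teams.city | teams.score
DEN | 9
SF | 2
SF | 4
After ORDER BY (3 rows):
teams.city | teams.score
SF | 2
SF | 4
DEN | 9

== RESULT ==
teams.city | teams.score
SF | 2
SF | 4
DEN | 9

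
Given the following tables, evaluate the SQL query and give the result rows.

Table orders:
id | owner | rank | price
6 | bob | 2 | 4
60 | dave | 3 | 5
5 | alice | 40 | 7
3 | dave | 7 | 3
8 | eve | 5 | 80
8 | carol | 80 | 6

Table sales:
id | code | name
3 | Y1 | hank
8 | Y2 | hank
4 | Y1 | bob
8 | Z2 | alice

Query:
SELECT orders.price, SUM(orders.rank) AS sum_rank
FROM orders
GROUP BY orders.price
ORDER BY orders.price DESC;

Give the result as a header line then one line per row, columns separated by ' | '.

== RESULT ==
orders.price | sum_rank
80 | 5
7 | 40
6 | 80
5 | 3
4 | 2
3 | 7

Derivation:
After GROUP BY (6 rows):
orders.price | sum_rank
4 | 2
5 | 3
7 | 40
3 | 7
80 | 5
6 | 80
After ORDER BY (6 rows):
orders.price | sum_rank
80 | 5
7 | 40
6 | 80
5 | 3
4 | 2
3 | 7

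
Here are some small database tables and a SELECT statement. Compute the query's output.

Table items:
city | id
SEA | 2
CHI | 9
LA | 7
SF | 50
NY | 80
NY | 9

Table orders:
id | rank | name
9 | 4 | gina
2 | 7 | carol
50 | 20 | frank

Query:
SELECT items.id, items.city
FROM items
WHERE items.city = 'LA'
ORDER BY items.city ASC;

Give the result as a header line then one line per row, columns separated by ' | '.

== RESULT ==
items.id | items.city
7 | LA

Derivation:
After WHERE (1 rows):
items.city | items.id
LA | 7
After SELECT (1 rows):
items.id | items.city
7 | LA
After ORDER BY (1 rows):
items.id | items.city
7 | LA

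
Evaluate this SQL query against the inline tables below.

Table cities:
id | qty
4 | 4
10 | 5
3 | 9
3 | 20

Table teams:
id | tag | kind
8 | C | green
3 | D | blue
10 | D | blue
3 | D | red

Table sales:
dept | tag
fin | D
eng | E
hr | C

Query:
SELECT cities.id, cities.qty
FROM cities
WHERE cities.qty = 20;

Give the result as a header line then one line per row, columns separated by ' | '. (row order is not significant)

After WHERE (1 rows):
cities.id | cities.qty
3 | 20
After SELECT (1 rows):
cities.id | cities.qty
3 | 20

== RESULT ==
cities.id | cities.qty
3 | 20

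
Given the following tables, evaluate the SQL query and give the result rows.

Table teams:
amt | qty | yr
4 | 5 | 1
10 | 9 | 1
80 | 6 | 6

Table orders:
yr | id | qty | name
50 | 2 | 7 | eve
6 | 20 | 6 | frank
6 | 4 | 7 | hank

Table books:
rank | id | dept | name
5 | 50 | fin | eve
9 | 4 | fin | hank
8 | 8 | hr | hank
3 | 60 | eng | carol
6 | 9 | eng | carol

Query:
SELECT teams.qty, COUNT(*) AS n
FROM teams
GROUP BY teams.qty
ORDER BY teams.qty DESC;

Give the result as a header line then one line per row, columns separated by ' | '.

After GROUP BY (3 rows):
teams.qty | n
5 | 1
9 | 1
6 | 1
After ORDER BY (3 rows):
teams.qty | n
9 | 1
6 | 1
5 | 1

== RESULT ==
teams.qty | n
9 | 1
6 | 1
5 | 1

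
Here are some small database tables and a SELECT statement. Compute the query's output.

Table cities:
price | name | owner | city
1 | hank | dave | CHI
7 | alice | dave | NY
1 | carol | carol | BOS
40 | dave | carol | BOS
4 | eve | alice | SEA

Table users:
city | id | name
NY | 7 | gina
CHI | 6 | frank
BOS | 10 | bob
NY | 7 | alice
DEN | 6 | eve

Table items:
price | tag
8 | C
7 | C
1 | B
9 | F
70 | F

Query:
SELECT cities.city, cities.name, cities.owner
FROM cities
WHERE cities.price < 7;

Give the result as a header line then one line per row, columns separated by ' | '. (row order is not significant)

After WHERE (3 rows):
cities.price | cities.name | cities.owner | cities.city
1 | hank | dave | CHI
1 | carol | carol | BOS
4 | eve | alice | SEA
After SELECT (3 rows):
cities.city | cities.name | cities.owner
CHI | hank | dave
BOS | carol | carol
SEA | eve | alice

== RESULT ==
cities.city | cities.name | cities.owner
CHI | hank | dave
BOS | carol | carol
SEA | eve | alice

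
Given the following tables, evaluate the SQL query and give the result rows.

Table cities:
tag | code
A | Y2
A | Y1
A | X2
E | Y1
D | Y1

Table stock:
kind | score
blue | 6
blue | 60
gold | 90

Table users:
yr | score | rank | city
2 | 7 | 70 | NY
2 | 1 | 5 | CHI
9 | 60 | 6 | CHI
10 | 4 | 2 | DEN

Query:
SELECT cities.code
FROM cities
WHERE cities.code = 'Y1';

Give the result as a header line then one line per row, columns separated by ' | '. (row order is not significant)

== RESULT ==
cities.code
Y1
Y1
Y1

Derivation:
After WHERE (3 rows):
cities.tag | cities.code
A | Y1
E | Y1
D | Y1
After SELECT (3 rows):
cities.code
Y1
Y1
Y1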